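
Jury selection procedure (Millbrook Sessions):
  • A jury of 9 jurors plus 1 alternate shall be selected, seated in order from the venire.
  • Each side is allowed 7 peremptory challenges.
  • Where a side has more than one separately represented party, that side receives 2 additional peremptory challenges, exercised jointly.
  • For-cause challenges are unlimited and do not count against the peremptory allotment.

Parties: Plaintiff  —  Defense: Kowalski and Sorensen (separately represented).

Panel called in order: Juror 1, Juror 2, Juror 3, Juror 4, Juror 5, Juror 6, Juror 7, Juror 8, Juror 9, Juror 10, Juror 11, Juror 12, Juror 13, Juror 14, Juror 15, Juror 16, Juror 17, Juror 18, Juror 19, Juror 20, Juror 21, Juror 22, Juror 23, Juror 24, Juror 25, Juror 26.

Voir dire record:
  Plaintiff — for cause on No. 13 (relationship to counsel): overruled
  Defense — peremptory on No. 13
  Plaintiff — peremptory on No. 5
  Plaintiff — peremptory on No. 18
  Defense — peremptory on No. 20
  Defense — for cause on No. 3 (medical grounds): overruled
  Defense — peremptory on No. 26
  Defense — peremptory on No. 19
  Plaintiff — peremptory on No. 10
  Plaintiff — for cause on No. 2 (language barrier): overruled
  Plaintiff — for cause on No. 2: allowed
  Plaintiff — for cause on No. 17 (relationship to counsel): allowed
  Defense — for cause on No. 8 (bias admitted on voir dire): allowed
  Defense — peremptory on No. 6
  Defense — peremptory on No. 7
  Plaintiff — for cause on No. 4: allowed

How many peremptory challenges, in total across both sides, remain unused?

7

Plaintiff allotment: 7. Defense allotment: 7 base + 2 multi-party = 9.
Plaintiff peremptories used: #5, #18, #10 — 3 (for-cause on #13, #2, #2, #17, #4 don't count).
Defense peremptories used: #13, #20, #26, #19, #6, #7 — 6 (for-cause on #3, #8 don't count).
Remaining: (7 − 3) + (9 − 6) = 7.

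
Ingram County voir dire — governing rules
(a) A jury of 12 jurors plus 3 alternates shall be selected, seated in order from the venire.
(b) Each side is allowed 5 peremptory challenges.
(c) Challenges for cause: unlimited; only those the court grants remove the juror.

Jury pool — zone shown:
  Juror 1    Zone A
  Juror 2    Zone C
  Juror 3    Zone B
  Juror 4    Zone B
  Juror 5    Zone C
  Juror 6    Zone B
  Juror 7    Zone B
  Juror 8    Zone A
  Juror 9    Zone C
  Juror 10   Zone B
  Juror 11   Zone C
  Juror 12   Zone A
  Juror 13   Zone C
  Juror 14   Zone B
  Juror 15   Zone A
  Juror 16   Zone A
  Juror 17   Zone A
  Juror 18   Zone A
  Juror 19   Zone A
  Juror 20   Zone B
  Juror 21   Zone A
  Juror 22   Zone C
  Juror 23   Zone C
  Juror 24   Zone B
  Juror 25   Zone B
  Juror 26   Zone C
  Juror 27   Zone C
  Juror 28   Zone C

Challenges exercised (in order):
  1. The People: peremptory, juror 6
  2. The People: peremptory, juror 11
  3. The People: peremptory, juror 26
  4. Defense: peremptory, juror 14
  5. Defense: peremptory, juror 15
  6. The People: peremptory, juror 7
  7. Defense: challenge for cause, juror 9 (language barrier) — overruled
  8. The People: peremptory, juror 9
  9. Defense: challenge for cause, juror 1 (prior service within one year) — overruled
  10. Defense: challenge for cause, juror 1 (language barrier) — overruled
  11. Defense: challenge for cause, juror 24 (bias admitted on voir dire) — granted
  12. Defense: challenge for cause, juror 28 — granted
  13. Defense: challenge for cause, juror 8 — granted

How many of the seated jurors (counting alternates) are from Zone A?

7

Removed: #6, #7, #8, #9, #11, #14, #15, #24, #26, #28.
Seated (15 incl. alternates): #1, #2, #3, #4, #5, #10, #12, #13, #16, #17, #18, #19, #20, #21, #22.
Of those, in Zone A: #1, #12, #16, #17, #18, #19, #21 → 7.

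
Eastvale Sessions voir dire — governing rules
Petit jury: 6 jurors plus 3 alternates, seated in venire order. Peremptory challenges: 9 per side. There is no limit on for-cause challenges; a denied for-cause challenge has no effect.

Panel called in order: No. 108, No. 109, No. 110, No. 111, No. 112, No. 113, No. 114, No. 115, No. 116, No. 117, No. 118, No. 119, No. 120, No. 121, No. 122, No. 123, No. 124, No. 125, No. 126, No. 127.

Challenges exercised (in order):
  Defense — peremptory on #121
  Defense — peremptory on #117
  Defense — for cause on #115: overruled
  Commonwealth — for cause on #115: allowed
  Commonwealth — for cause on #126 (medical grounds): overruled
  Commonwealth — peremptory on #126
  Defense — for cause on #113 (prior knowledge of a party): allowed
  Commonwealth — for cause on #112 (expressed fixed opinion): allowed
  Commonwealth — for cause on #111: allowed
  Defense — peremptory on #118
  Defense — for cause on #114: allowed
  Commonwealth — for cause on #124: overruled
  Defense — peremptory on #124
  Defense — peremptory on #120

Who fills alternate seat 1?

123

Removed: #111, #112, #113, #114, #115, #117, #118, #120, #121, #124, #126.
Filling seats in venire order through position 7: #108, #109, #110, #116, #119, #122, #123.
So alternate 1 is #123.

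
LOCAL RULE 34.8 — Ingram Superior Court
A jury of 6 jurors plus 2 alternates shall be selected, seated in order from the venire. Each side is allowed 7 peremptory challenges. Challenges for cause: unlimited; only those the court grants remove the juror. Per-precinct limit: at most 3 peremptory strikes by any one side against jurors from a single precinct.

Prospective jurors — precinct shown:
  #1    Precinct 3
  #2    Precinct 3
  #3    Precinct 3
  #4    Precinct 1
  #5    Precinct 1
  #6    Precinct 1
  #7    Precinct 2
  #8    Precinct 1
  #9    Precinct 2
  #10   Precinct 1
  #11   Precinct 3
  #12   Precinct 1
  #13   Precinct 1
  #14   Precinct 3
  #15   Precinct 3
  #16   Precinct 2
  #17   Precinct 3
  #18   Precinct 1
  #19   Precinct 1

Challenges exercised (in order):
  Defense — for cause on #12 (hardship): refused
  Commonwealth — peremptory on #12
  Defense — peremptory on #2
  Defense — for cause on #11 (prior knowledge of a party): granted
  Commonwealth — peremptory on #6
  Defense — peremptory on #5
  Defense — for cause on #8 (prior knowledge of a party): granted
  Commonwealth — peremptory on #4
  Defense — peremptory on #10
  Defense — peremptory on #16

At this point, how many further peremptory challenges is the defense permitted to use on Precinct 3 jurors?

Defense peremptories so far: #2, #5, #10, #16 — 4 of 7 used, 3 left overall.
Against Precinct 3: #2 — 1 used; per-precinct cap 3 leaves 2.
Binding limit: min(3, 2) = 2.

2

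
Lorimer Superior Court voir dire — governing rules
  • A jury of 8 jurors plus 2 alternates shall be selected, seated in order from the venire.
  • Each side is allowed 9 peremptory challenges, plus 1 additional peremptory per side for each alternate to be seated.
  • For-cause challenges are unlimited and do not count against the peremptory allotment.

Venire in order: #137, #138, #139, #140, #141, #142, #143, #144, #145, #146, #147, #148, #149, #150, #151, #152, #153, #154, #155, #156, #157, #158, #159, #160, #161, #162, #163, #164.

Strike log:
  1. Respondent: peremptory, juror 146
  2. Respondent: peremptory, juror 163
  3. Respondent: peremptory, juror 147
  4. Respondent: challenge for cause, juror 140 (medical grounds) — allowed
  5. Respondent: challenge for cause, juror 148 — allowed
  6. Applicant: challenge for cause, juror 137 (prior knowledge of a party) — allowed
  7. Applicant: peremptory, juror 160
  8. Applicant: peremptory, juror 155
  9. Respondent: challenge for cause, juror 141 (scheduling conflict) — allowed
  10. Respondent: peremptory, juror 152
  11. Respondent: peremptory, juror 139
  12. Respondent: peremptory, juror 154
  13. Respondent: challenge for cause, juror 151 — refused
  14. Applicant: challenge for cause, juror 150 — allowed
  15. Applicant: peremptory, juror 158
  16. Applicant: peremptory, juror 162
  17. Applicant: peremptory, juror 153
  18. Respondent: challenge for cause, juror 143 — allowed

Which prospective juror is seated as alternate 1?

159

Removed: #137, #139, #140, #141, #143, #146, #147, #148, #150, #152, #153, #154, #155, #158, #160, #162, #163. (#151 stays — for-cause denied.)
Seating in order: seats 1–8 → #138, #142, #144, #145, #149, #151, #156, #157; alternates → #159, #161.
So alternate 1 is #159.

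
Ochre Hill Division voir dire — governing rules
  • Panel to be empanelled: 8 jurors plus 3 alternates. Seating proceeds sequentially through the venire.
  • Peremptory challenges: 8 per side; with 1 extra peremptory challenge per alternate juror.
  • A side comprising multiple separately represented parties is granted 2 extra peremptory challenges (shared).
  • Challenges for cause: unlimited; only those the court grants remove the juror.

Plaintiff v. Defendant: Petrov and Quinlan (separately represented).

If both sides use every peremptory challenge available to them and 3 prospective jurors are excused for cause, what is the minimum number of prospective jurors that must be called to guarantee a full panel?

38

Seats to fill: 8 + 3 alternates = 11.
Peremptories — Plaintiff: 8 + 1×3 = 11; Defendant: 8 + 1×3 + 2 = 13; total 24.
For-cause removals: 3.
Minimum venire: 11 + 24 + 3 = 38.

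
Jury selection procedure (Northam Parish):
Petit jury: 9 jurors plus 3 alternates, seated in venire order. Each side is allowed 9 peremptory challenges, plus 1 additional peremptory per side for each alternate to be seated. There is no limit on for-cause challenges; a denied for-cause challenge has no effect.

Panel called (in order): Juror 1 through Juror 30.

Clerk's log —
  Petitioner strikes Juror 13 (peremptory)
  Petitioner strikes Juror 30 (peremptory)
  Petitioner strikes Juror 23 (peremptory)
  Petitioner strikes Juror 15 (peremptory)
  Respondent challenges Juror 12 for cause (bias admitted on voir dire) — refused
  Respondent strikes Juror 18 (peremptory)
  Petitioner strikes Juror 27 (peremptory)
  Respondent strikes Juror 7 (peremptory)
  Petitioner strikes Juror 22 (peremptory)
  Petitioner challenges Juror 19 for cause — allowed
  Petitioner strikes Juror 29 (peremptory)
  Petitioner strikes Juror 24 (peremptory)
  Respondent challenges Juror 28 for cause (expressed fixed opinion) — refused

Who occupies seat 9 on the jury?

10

Removed: #7, #13, #15, #18, #19, #22, #23, #24, #27, #29, #30. (#12, #28 stay — for-cause denied.)
Seating in order: seats 1–9 → #1, #2, #3, #4, #5, #6, #8, #9, #10; alternates → #11, #12, #14.
So seat 9 is #10.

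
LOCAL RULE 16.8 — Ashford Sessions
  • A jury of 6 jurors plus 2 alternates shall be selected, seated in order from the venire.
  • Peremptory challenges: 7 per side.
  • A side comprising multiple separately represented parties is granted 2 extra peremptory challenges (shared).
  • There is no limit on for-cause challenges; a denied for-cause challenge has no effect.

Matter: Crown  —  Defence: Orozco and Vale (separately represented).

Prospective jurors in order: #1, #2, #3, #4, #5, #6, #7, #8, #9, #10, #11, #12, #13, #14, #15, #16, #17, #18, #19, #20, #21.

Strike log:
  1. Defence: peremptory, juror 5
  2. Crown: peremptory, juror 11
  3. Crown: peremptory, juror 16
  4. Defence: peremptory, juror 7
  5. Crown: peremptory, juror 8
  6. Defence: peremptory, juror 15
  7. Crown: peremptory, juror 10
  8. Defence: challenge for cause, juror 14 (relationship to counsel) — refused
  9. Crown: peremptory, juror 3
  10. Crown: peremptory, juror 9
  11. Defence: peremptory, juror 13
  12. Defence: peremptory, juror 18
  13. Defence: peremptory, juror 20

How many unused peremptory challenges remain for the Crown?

Crown allotment: 7.
Crown peremptories used: #11, #16, #8, #10, #3, #9 — 6.
Remaining: 7 − 6 = 1.

1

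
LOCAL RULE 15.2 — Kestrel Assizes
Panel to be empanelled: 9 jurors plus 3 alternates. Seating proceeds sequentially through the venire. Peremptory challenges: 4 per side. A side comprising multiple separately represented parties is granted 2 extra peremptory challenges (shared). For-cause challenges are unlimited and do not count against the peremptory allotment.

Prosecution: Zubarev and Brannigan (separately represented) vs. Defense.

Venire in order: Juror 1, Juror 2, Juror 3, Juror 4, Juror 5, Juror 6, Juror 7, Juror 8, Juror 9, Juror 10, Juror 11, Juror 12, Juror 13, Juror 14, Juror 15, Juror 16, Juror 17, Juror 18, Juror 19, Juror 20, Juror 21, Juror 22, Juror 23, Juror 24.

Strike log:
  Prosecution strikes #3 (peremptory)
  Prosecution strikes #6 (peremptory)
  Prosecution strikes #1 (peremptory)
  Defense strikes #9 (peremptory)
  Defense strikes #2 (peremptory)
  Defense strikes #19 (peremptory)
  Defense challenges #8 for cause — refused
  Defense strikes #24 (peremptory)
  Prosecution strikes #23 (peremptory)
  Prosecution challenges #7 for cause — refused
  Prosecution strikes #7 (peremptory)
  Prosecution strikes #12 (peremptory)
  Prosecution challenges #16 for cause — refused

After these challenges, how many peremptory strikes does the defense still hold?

0

Defense allotment: 4.
Defense peremptories used: #9, #2, #19, #24 — 4 (the for-cause on #8 doesn't count).
Remaining: 4 − 4 = 0.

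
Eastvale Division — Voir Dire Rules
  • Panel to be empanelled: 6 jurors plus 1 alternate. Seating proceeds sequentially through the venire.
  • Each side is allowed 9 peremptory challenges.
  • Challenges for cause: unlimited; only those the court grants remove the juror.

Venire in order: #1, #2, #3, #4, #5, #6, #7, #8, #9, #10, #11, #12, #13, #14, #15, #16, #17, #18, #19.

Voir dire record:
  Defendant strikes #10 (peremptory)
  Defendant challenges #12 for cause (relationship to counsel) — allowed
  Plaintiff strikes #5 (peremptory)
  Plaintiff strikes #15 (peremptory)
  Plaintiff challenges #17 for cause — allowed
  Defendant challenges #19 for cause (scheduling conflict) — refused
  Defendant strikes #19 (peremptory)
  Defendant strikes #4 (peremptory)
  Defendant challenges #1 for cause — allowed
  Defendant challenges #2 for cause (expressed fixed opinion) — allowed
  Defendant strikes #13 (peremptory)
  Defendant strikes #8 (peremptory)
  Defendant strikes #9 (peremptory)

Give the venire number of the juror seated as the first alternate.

Removed: #1, #2, #4, #5, #8, #9, #10, #12, #13, #15, #17, #19.
Filling seats in venire order through position 7: #3, #6, #7, #11, #14, #16, #18.
So alternate 1 is #18.

18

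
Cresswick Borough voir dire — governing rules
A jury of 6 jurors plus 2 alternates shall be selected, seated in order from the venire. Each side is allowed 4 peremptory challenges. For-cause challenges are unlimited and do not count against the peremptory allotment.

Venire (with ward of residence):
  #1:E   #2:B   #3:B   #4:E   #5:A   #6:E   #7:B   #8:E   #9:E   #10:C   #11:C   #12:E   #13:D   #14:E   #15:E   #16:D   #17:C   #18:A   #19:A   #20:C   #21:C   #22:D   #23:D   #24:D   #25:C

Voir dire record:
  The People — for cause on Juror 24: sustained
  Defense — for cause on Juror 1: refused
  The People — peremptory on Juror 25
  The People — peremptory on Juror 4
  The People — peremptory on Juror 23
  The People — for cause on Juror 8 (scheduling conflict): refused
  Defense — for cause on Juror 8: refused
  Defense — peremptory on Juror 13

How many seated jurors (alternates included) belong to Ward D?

Removed: #4, #13, #23, #24, #25.
Seated (8 incl. alternates): #1, #2, #3, #5, #6, #7, #8, #9.
None of those are in Ward D → 0.

0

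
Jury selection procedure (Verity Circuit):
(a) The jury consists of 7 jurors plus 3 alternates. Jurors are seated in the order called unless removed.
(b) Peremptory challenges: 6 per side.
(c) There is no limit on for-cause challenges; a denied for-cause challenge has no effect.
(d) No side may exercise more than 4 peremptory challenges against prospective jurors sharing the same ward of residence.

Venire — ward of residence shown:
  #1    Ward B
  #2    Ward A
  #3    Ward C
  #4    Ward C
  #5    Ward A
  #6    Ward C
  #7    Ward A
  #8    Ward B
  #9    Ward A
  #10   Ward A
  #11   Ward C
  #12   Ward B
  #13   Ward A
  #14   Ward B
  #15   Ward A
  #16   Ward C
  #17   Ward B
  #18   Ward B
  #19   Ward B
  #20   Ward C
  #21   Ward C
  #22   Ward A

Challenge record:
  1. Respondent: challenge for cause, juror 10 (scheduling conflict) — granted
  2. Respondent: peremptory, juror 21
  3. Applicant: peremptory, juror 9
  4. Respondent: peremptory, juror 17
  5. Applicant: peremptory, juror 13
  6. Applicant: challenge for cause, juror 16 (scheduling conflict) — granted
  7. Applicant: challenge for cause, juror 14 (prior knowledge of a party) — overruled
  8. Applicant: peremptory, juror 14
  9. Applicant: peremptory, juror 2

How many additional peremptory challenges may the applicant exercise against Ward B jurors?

Applicant peremptories so far: #9, #13, #14, #2 — 4 of 6 used, 2 left overall.
Against Ward B: #14 — 1 used; per-ward cap 4 leaves 3.
Binding limit: min(2, 3) = 2.

2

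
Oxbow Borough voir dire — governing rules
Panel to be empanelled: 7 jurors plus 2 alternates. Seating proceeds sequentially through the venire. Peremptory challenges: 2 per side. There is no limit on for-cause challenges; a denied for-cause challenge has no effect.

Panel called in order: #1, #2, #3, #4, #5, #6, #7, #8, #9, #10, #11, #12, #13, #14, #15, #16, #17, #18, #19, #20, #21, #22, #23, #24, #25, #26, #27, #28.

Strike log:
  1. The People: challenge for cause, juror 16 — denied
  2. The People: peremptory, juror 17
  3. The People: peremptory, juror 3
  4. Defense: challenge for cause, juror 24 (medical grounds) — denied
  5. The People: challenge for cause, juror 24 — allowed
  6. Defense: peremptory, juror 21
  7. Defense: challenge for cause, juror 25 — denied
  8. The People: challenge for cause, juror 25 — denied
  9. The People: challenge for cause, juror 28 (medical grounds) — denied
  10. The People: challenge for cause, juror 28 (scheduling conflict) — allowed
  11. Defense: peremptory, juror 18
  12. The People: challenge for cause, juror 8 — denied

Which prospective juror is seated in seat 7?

Removed: #3, #17, #18, #21, #24, #28. (#8, #16, #25 stay — for-cause denied.)
Filling seats in venire order through position 7: #1, #2, #4, #5, #6, #7, #8.
So seat 7 is #8.

8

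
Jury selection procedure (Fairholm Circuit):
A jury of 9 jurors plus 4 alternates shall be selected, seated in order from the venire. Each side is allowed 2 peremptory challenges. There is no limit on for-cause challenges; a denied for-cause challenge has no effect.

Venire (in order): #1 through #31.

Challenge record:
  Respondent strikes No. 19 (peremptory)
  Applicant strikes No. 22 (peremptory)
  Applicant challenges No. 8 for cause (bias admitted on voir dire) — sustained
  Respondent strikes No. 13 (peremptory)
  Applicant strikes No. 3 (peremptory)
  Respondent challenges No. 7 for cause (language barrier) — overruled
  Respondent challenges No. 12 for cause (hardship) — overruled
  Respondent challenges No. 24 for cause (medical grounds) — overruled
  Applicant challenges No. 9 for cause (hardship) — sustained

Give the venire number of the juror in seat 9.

Removed: #3, #8, #9, #13, #19, #22. (#7, #12, #24 stay — for-cause denied.)
Seating in order: seats 1–9 → #1, #2, #4, #5, #6, #7, #10, #11, #12; alternates → #14, #15, #16, #17.
So seat 9 is #12.

12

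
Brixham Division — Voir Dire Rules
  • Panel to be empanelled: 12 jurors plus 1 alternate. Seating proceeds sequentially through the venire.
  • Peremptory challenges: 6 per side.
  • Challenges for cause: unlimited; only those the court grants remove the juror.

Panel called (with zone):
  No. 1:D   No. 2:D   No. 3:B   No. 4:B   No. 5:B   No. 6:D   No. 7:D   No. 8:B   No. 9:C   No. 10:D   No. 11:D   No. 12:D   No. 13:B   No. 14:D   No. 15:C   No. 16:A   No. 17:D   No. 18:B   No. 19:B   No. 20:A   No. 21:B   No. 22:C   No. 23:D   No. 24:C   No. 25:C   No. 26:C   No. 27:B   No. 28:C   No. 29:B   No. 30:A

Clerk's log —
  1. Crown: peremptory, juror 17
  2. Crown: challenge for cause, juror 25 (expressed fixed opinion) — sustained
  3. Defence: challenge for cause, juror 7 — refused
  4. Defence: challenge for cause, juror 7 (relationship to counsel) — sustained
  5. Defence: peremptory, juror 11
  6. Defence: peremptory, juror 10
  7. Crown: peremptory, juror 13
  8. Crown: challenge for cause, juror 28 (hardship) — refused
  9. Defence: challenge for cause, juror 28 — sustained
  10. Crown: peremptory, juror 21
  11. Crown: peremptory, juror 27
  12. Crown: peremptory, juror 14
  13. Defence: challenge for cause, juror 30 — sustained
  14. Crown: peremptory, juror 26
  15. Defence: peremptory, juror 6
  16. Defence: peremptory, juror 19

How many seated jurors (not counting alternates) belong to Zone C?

2

Removed: #6, #7, #10, #11, #13, #14, #17, #19, #21, #25, #26, #27, #28, #30.
Seated jurors 1–12: #1, #2, #3, #4, #5, #8, #9, #12, #15, #16, #18, #20 (alternates #22 not counted).
Of those, in Zone C: #9, #15 → 2.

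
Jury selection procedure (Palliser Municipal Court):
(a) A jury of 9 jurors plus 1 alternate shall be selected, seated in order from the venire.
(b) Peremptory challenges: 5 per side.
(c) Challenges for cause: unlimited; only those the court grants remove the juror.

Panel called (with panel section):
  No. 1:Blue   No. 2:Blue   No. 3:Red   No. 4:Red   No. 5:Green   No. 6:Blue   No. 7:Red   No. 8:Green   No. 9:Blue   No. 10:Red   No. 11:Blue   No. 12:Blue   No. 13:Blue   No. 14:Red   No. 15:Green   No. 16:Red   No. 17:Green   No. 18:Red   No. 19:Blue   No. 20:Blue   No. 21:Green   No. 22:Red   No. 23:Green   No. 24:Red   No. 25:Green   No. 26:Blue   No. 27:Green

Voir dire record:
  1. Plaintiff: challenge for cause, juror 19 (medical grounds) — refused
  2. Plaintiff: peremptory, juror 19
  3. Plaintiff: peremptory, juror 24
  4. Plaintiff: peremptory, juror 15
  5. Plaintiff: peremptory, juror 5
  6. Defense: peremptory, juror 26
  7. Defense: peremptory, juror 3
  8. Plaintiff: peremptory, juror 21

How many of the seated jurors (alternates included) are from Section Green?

1

Removed: #3, #5, #15, #19, #21, #24, #26.
Seated (10 incl. alternates): #1, #2, #4, #6, #7, #8, #9, #10, #11, #12.
Of those, in Section Green: #8 → 1.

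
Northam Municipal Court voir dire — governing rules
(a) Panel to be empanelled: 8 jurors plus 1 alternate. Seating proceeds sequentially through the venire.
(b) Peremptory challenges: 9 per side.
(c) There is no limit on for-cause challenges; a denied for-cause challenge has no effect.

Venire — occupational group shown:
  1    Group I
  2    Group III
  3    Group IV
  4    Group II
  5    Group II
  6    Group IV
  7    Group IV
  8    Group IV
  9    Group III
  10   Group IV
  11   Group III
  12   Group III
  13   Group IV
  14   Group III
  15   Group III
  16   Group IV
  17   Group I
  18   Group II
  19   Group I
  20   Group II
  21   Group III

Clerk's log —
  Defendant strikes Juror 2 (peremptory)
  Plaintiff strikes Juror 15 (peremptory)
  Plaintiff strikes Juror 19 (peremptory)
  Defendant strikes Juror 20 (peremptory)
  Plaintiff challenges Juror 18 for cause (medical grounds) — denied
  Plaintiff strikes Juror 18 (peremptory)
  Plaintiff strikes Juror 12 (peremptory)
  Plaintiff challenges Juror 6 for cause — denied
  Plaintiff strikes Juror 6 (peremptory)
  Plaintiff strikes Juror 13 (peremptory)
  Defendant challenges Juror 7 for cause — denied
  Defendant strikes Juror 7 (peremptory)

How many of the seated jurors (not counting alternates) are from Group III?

Removed: #2, #6, #7, #12, #13, #15, #18, #19, #20.
Seated jurors 1–8: #1, #3, #4, #5, #8, #9, #10, #11 (alternates #14 not counted).
Of those, in Group III: #9, #11 → 2.

2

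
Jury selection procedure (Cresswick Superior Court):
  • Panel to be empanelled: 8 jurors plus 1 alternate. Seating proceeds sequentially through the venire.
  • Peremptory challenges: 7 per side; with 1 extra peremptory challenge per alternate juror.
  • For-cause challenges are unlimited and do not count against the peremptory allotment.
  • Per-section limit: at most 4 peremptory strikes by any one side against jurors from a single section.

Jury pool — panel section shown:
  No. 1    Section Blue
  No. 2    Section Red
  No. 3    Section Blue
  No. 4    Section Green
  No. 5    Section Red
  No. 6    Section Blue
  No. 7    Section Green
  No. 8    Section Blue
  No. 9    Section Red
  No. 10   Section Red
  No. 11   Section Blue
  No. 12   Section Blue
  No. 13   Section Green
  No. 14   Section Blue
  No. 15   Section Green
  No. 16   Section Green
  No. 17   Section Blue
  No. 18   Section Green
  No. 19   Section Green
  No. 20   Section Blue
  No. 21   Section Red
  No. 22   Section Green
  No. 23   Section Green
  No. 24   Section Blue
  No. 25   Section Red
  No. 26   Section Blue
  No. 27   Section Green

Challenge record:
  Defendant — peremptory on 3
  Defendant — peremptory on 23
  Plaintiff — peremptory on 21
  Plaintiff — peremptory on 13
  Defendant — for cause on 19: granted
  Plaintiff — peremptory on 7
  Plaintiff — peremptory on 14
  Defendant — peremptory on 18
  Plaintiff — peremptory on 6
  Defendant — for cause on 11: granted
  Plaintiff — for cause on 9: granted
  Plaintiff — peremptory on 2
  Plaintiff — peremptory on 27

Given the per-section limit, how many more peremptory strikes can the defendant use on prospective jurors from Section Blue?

3

Defendant peremptories so far: #3, #23, #18 — 3 of 8 used, 5 left overall.
Against Section Blue: #3 — 1 used; per-section cap 4 leaves 3.
Binding limit: min(5, 3) = 3.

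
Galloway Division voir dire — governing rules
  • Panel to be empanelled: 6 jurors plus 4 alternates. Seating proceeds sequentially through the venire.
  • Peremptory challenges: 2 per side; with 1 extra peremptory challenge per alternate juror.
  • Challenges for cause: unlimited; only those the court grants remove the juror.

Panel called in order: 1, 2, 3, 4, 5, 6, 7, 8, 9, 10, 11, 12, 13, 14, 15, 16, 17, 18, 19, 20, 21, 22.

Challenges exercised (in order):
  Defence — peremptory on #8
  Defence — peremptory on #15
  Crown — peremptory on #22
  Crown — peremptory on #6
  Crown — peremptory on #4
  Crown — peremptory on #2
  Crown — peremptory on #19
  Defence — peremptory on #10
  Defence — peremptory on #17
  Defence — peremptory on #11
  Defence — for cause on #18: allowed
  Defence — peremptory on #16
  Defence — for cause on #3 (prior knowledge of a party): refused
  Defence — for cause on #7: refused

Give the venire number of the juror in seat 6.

Removed: #2, #4, #6, #8, #10, #11, #15, #16, #17, #18, #19, #22. (#3, #7 stay — for-cause denied.)
Seating in order: seats 1–6 → #1, #3, #5, #7, #9, #12; alternates → #13, #14, #20, #21.
So seat 6 is #12.

12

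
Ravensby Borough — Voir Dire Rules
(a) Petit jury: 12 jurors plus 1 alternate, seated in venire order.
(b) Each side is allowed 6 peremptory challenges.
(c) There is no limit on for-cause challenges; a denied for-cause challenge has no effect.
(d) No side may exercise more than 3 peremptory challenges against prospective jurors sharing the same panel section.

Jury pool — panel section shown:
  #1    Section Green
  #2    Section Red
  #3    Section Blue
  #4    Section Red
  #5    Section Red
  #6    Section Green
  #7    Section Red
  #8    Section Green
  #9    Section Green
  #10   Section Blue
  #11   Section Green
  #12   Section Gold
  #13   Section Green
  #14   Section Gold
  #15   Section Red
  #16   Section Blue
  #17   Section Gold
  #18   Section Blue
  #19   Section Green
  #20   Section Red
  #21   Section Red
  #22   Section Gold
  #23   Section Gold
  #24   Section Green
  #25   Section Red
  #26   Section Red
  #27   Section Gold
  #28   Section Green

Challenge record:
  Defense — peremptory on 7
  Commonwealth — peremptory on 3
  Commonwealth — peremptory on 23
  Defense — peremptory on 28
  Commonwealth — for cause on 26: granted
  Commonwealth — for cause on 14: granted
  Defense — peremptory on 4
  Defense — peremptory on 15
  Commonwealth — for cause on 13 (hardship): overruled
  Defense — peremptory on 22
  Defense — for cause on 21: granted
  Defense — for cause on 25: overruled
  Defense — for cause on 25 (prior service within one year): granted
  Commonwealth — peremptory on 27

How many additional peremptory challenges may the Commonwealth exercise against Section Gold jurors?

Commonwealth peremptories so far: #3, #23, #27 — 3 of 6 used, 3 left overall.
Against Section Gold: #23, #27 — 2 used; per-section cap 3 leaves 1.
Binding limit: min(3, 1) = 1.

1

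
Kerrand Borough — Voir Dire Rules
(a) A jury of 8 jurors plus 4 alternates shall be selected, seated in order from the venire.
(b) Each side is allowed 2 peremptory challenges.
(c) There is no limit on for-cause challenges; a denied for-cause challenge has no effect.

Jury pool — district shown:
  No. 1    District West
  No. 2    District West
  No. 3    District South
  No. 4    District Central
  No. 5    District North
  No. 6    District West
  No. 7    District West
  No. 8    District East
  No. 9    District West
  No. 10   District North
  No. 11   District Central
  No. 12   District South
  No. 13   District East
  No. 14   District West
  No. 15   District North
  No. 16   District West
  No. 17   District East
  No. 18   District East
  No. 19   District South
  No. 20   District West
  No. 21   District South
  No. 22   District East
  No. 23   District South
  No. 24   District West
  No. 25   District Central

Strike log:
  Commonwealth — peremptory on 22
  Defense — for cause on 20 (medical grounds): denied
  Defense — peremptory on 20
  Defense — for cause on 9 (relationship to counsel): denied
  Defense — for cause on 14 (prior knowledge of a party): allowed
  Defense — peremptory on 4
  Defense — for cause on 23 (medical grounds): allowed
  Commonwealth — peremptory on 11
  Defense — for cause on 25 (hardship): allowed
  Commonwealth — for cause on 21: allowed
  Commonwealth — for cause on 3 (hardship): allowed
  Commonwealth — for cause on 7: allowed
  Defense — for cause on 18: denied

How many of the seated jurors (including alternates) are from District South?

Removed: #3, #4, #7, #11, #14, #20, #21, #22, #23, #25.
Seated (12 incl. alternates): #1, #2, #5, #6, #8, #9, #10, #12, #13, #15, #16, #17.
Of those, in District South: #12 → 1.

1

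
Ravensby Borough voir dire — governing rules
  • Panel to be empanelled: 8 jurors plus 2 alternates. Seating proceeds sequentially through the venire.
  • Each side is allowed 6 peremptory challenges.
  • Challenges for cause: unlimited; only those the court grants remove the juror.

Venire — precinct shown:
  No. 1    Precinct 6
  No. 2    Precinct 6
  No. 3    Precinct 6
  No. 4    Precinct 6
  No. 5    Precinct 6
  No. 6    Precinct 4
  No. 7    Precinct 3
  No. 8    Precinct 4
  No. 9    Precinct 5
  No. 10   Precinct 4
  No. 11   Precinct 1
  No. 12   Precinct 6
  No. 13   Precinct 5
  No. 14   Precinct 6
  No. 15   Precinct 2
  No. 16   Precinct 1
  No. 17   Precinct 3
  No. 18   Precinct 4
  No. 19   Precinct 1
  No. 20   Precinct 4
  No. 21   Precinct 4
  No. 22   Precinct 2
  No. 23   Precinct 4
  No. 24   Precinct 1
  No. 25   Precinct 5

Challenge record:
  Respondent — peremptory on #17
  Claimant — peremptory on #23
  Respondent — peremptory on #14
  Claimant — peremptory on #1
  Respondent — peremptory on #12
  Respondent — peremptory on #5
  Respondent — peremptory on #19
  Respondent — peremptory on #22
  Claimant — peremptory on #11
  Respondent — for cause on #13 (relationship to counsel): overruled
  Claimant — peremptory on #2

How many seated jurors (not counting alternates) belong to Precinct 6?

2

Removed: #1, #2, #5, #11, #12, #14, #17, #19, #22, #23.
Seated jurors 1–8: #3, #4, #6, #7, #8, #9, #10, #13 (alternates #15, #16 not counted).
Of those, in Precinct 6: #3, #4 → 2.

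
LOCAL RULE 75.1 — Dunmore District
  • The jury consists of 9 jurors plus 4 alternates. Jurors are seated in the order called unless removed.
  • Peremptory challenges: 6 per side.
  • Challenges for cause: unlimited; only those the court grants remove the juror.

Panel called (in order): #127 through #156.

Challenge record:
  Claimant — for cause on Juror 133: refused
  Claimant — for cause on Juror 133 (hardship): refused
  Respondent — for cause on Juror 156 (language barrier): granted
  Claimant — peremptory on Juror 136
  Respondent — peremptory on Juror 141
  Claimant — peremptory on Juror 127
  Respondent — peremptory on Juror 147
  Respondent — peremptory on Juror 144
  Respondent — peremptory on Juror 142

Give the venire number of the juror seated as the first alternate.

Removed: #127, #136, #141, #142, #144, #147, #156. (#133 stays — for-cause denied.)
Seating in order: seats 1–9 → #128, #129, #130, #131, #132, #133, #134, #135, #137; alternates → #138, #139, #140, #143.
So alternate 1 is #138.

138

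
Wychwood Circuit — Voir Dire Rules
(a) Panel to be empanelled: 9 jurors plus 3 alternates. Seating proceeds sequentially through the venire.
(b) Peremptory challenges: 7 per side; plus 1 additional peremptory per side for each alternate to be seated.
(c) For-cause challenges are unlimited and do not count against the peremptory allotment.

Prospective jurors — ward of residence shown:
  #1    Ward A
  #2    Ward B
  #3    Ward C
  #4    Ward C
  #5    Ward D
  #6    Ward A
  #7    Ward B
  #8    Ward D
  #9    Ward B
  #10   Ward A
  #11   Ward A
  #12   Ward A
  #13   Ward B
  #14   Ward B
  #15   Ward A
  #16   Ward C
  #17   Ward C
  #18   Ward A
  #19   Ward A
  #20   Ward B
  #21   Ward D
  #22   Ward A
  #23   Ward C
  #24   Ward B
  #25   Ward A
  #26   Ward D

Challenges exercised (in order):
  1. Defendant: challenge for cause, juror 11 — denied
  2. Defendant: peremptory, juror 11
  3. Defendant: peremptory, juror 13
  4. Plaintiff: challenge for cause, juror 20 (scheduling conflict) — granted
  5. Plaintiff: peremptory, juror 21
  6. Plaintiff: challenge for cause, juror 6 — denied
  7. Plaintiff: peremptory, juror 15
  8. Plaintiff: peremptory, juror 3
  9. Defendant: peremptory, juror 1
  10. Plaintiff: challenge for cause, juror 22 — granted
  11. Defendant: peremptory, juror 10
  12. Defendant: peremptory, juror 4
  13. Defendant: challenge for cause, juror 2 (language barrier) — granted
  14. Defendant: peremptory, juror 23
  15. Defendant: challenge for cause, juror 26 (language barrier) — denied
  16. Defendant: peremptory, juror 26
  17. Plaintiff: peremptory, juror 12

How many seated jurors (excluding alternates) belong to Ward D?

Removed: #1, #2, #3, #4, #10, #11, #12, #13, #15, #20, #21, #22, #23, #26.
Seated jurors 1–9: #5, #6, #7, #8, #9, #14, #16, #17, #18 (alternates #19, #24, #25 not counted).
Of those, in Ward D: #5, #8 → 2.

2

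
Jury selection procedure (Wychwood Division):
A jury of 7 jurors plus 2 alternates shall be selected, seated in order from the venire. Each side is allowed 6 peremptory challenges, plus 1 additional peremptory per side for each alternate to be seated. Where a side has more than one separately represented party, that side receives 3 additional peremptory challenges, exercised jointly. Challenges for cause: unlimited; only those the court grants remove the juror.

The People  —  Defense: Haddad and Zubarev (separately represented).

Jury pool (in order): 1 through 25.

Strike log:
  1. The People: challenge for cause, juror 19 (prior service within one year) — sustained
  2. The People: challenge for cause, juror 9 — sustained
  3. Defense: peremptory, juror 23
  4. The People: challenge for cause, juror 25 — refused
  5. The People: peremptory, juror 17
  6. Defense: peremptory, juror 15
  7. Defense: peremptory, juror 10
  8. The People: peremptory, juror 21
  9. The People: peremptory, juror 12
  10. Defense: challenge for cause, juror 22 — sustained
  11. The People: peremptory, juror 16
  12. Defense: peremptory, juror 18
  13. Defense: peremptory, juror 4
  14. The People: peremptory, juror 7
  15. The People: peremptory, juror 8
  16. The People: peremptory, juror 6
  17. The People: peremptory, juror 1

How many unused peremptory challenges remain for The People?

The People allotment: 6 base + 1 × 2 alternates = 8.
The People peremptories used: #17, #21, #12, #16, #7, #8, #6, #1 — 8 (for-cause on #19, #9, #25 don't count).
Remaining: 8 − 8 = 0.

0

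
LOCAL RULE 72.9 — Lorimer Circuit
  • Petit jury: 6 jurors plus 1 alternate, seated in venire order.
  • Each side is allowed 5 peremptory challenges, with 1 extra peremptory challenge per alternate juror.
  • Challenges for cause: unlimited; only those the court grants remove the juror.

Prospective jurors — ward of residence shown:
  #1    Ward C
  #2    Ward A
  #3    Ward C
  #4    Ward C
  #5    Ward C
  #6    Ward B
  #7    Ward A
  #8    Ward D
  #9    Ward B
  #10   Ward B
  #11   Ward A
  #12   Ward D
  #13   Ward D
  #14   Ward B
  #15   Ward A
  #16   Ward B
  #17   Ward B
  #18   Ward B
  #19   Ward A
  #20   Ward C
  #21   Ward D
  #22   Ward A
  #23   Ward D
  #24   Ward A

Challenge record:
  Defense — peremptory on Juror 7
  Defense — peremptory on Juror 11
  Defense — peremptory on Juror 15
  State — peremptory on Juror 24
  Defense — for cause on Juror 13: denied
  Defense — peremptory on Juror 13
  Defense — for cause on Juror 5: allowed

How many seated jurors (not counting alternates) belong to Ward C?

3

Removed: #5, #7, #11, #13, #15, #24.
Seated jurors 1–6: #1, #2, #3, #4, #6, #8 (alternates #9 not counted).
Of those, in Ward C: #1, #3, #4 → 3.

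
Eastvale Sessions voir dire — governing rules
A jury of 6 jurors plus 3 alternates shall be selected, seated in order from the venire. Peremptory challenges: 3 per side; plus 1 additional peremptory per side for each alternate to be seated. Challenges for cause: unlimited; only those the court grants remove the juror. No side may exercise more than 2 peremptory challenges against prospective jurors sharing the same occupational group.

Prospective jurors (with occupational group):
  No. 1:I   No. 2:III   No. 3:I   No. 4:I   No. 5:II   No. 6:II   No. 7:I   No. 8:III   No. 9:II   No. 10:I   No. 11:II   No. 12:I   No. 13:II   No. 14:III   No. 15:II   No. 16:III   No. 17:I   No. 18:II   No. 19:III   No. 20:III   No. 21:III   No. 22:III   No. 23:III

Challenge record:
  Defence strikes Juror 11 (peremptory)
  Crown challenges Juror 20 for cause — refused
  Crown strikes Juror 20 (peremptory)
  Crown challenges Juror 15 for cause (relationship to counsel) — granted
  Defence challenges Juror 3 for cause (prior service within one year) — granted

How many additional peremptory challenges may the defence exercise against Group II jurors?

1

Defence peremptories so far: #11 — 1 of 6 used, 5 left overall.
Against Group II: #11 — 1 used; per-group cap 2 leaves 1.
Binding limit: min(5, 1) = 1.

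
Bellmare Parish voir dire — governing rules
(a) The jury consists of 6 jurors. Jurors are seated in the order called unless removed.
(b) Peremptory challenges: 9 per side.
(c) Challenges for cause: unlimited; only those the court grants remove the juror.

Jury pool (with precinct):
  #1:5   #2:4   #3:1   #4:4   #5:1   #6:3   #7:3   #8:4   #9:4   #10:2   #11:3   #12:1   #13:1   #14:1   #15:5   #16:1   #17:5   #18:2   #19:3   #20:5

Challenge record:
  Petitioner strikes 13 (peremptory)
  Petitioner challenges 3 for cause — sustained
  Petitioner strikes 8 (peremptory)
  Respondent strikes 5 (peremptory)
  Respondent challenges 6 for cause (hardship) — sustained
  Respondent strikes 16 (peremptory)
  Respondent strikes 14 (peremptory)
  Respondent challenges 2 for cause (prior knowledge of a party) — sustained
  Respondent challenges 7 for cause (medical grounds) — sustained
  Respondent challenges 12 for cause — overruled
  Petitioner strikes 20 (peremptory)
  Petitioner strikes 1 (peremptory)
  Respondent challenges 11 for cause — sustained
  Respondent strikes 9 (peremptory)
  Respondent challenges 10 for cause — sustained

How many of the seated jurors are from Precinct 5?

Removed: #1, #2, #3, #5, #6, #7, #8, #9, #10, #11, #13, #14, #16, #20.
Seated jurors 1–6: #4, #12, #15, #17, #18, #19.
Of those, in Precinct 5: #15, #17 → 2.

2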